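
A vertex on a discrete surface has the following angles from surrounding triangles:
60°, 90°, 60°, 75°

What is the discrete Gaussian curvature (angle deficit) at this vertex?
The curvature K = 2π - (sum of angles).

Sum of angles = 285°. K = 360° - 285° = 75°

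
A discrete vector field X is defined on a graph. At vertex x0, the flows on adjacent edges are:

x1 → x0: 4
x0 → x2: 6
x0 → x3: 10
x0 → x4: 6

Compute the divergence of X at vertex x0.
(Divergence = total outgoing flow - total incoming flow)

Divergence = sum of outgoing flows = (-4) + 6 + 10 + 6 = 18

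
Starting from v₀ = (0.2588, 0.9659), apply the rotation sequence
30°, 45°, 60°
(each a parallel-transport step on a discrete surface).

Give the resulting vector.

Total rotation: 30° + 45° + 60° = 135°. Final vector: (-0.8660, -0.5000)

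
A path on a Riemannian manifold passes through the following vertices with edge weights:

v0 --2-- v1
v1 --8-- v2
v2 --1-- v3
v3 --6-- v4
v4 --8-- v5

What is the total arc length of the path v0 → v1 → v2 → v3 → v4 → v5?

Arc length = 2 + 8 + 1 + 6 + 8 = 25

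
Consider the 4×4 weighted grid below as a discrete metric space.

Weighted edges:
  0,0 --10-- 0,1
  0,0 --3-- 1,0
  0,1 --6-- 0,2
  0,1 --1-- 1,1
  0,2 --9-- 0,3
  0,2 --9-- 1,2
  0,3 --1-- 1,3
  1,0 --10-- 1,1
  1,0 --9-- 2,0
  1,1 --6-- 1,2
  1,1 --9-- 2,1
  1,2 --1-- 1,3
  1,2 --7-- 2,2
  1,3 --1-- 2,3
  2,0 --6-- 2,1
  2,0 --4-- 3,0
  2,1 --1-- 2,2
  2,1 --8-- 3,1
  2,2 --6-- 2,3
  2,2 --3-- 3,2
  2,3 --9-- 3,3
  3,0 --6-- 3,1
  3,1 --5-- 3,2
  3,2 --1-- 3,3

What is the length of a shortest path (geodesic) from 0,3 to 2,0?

Shortest path: 0,3 → 1,3 → 2,3 → 2,2 → 2,1 → 2,0, total weight = 15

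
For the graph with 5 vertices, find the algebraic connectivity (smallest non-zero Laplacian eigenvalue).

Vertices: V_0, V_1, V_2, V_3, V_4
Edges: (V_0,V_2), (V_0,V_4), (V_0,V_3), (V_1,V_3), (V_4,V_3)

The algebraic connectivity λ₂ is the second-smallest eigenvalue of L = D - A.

Degrees: deg(V_0) = 3, deg(V_1) = 1, deg(V_2) = 1, deg(V_3) = 3, deg(V_4) = 2.
L = D − A with rows/columns ordered (V_0, V_1, V_2, V_3, V_4):
  [ 3,  0, -1, -1, -1]
  [ 0,  1,  0, -1,  0]
  [-1,  0,  1,  0,  0]
  [-1, -1,  0,  3, -1]
  [-1,  0,  0, -1,  2]
Characteristic polynomial: det(λI − L) = λ(λ² − 5λ + 3)(λ² − 5λ + 5).
Roots: λ = 0; (λ² − 5λ + 3) = 0 ⇒ λ = (5 ± √13)/2 ≈ 0.6972, 4.3028; (λ² − 5λ + 5) = 0 ⇒ λ = (5 ± √5)/2 ≈ 1.382, 3.618.
(Check: the roots sum (with multiplicity) to 10, matching trace L = Σdeg = 2·5 = 10.)
Laplacian eigenvalues: [0.0, 0.6972, 1.382, 3.618, 4.3028]. Algebraic connectivity (smallest non-zero eigenvalue) = 0.6972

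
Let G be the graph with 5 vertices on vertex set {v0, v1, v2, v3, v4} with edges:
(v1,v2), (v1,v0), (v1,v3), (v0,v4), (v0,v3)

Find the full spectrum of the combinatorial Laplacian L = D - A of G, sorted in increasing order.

Degrees: deg(v0) = 3, deg(v1) = 3, deg(v2) = 1, deg(v3) = 2, deg(v4) = 1.
L = D − A with rows/columns ordered (v0, v1, v2, v3, v4):
  [ 3, -1,  0, -1, -1]
  [-1,  3, -1, -1,  0]
  [ 0, -1,  1,  0,  0]
  [-1, -1,  0,  2,  0]
  [-1,  0,  0,  0,  1]
Characteristic polynomial: det(λI − L) = λ(λ² − 5λ + 3)(λ² − 5λ + 5).
Roots: λ = 0; (λ² − 5λ + 3) = 0 ⇒ λ = (5 ± √13)/2 ≈ 0.6972, 4.3028; (λ² − 5λ + 5) = 0 ⇒ λ = (5 ± √5)/2 ≈ 1.382, 3.618.
(Check: the roots sum (with multiplicity) to 10, matching trace L = Σdeg = 2·5 = 10.)
Laplacian eigenvalues (increasing order): [0.0, 0.6972, 1.382, 3.618, 4.3028]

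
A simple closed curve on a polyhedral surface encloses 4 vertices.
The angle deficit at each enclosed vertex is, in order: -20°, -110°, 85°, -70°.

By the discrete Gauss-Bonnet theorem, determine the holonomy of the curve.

Holonomy = total enclosed curvature = (-20°) + (-110°) + 85° + (-70°) = -115°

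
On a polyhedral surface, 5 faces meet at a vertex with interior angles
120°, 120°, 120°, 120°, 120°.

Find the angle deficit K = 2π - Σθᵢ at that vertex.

Sum of angles = 600°. K = 360° - 600° = -240° = -4π/3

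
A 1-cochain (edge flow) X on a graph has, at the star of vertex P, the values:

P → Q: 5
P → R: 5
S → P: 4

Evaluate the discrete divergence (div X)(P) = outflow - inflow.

Divergence = sum of outgoing flows = 5 + 5 + (-4) = 6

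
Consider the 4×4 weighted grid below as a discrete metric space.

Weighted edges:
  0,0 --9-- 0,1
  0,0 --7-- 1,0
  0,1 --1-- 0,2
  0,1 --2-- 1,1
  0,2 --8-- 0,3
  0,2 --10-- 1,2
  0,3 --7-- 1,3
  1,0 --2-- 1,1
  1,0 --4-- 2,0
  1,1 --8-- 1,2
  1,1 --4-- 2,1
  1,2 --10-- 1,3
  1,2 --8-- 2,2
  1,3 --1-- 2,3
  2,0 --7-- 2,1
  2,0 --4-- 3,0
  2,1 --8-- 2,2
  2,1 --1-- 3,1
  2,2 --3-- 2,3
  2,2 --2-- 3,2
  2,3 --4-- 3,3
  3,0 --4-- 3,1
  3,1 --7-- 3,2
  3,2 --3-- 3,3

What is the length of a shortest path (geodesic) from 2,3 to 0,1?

Shortest path: 2,3 → 2,2 → 2,1 → 1,1 → 0,1, total weight = 17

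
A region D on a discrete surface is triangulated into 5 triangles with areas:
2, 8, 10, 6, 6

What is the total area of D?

2 + 8 + 10 + 6 + 6 = 32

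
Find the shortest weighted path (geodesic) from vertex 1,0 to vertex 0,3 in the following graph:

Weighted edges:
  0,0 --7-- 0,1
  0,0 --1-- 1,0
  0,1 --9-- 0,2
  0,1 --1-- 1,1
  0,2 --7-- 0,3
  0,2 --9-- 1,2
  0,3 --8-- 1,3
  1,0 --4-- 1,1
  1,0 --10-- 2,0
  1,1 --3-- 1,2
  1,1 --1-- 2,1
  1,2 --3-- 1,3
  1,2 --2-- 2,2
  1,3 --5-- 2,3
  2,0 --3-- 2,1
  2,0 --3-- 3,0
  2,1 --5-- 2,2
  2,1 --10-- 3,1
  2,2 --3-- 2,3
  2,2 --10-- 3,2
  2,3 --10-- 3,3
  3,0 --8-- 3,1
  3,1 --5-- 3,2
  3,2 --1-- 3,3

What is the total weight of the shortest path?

Shortest path: 1,0 → 1,1 → 1,2 → 1,3 → 0,3, total weight = 18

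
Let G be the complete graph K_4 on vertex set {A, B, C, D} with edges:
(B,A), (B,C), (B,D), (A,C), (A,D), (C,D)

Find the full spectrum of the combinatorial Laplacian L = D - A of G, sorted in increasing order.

For the complete graph K_n, L = nI − J (J = all-ones matrix). J has eigenvalues n (once, eigenvector 𝟙) and 0 (multiplicity n−1), so L has eigenvalues 0 (once) and n (multiplicity n−1). Here n = 4: eigenvalue 0 once and 4 with multiplicity 3.
Laplacian eigenvalues (increasing order): [0.0, 4.0, 4.0, 4.0]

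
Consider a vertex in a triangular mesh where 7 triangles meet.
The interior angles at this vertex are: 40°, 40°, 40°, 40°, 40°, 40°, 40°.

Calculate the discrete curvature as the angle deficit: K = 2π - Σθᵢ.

Sum of angles = 280°. K = 360° - 280° = 80° = 4π/9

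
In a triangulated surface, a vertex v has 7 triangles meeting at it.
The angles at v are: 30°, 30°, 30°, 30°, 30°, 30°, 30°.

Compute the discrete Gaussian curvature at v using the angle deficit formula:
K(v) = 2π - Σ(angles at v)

Sum of angles = 210°. K = 360° - 210° = 150° = 5π/6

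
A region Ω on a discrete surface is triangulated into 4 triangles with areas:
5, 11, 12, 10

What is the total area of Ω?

5 + 11 + 12 + 10 = 38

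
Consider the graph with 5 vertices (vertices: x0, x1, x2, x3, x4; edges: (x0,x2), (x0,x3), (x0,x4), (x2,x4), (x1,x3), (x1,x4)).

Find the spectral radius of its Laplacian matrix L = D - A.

Degrees: deg(x0) = 3, deg(x1) = 2, deg(x2) = 2, deg(x3) = 2, deg(x4) = 3.
L = D − A with rows/columns ordered (x0, x1, x2, x3, x4):
  [ 3,  0, -1, -1, -1]
  [ 0,  2,  0, -1, -1]
  [-1,  0,  2,  0, -1]
  [-1, -1,  0,  2,  0]
  [-1, -1, -1,  0,  3]
Characteristic polynomial: det(λI − L) = λ(λ² − 5λ + 5)(λ² − 7λ + 11).
Roots: λ = 0; (λ² − 5λ + 5) = 0 ⇒ λ = (5 ± √5)/2 ≈ 1.382, 3.618; (λ² − 7λ + 11) = 0 ⇒ λ = (7 ± √5)/2 ≈ 2.382, 4.618.
(Check: the roots sum (with multiplicity) to 12, matching trace L = Σdeg = 2·6 = 12.)
Laplacian eigenvalues: [0.0, 1.382, 2.382, 3.618, 4.618]. Largest eigenvalue (spectral radius) = 4.618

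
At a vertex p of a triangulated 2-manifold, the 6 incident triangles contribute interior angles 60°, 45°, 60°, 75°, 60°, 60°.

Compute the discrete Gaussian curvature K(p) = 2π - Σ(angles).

Sum of angles = 360°. K = 360° - 360° = 0° = 0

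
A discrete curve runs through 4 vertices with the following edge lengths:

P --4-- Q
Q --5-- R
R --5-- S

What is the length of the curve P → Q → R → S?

Arc length = 4 + 5 + 5 = 14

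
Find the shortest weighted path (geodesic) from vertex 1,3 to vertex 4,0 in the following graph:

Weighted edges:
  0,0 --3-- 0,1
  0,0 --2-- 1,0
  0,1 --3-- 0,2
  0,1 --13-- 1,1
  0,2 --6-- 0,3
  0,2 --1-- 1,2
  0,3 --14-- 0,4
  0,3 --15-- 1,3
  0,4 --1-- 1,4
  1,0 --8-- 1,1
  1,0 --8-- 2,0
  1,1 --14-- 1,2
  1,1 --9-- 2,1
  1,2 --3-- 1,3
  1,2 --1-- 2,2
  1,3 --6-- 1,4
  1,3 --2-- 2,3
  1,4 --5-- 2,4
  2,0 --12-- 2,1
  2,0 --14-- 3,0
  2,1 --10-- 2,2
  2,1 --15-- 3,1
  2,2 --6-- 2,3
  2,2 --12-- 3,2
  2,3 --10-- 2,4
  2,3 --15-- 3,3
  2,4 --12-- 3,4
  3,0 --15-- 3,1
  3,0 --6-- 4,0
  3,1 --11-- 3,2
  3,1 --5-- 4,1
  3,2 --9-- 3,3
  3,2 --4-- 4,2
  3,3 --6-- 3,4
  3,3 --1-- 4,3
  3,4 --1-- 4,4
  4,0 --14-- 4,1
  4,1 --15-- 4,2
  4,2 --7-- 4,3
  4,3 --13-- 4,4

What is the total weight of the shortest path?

Shortest path: 1,3 → 1,2 → 0,2 → 0,1 → 0,0 → 1,0 → 2,0 → 3,0 → 4,0, total weight = 40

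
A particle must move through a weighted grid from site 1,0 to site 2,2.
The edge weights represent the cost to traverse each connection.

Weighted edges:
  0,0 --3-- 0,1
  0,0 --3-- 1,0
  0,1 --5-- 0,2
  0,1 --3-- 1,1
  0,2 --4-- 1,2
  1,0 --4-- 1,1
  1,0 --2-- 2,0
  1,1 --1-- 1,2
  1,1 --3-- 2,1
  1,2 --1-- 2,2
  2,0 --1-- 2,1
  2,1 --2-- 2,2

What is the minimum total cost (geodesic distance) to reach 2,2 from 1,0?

Shortest path: 1,0 → 2,0 → 2,1 → 2,2, total weight = 5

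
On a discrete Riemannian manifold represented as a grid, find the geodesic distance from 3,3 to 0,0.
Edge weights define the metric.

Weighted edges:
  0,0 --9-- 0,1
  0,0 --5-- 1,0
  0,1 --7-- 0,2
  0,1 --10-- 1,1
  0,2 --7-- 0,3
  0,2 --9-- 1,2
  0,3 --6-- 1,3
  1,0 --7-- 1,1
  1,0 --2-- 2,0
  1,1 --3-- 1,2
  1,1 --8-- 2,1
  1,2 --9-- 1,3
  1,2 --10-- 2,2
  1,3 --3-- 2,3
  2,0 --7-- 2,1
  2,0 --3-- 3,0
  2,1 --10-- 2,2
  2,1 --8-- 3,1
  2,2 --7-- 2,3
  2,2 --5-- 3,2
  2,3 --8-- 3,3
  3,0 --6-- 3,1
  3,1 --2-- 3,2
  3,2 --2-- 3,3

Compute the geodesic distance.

Shortest path: 3,3 → 3,2 → 3,1 → 3,0 → 2,0 → 1,0 → 0,0, total weight = 20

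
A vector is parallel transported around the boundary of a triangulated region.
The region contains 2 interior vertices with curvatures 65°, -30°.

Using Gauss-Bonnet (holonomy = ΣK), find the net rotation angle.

Holonomy = total enclosed curvature = 65° + (-30°) = 35°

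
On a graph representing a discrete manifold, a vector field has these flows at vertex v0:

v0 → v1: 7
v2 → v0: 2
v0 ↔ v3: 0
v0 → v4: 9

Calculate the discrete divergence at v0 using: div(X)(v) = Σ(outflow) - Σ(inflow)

Divergence = sum of outgoing flows = 7 + (-2) + 0 + 9 = 14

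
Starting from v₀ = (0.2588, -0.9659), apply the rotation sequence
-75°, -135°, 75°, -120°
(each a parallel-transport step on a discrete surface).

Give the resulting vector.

Total rotation: (-75°) + (-135°) + 75° + (-120°) = -255° ≡ 105° (mod 360°). Final vector: (0.8660, 0.5000)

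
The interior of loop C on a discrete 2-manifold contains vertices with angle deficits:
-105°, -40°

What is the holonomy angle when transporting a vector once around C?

Holonomy = total enclosed curvature = (-105°) + (-40°) = -145°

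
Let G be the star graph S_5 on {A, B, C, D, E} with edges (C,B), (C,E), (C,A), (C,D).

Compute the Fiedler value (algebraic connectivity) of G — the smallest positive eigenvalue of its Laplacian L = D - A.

The star S_5 is the complete bipartite graph K_{1,4} (one hub of degree 4, 4 leaves of degree 1). The Laplacian spectrum of K_{p,q} is 0, p (multiplicity q−1), q (multiplicity p−1), p+q. With p = 1, q = 4: 0 once, 1 with multiplicity 3, and 5 once. (Check: trace L = sum of degrees = 8 = 3·1 + 5.)
Laplacian eigenvalues: [0.0, 1.0, 1.0, 1.0, 5.0]. Algebraic connectivity (smallest non-zero eigenvalue) = 1.0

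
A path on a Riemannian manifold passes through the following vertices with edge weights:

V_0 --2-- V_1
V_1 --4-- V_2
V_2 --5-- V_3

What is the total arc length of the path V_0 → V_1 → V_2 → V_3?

Arc length = 2 + 4 + 5 = 11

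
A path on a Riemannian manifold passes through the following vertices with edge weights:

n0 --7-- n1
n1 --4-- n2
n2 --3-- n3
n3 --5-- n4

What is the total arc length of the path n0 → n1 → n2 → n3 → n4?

Arc length = 7 + 4 + 3 + 5 = 19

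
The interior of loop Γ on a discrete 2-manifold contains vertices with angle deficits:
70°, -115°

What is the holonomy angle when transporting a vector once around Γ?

Holonomy = total enclosed curvature = 70° + (-115°) = -45°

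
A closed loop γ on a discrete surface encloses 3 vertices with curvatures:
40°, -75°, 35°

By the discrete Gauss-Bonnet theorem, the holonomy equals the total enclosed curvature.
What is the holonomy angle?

Holonomy = total enclosed curvature = 40° + (-75°) + 35° = 0°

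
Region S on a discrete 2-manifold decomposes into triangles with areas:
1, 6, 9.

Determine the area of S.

1 + 6 + 9 = 16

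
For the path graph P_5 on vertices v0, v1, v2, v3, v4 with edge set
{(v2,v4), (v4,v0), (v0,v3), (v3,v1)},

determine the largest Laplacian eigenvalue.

The path graph P_n has Laplacian eigenvalues λ_k = 2 − 2cos(kπ/n), k = 0, 1, …, n−1. Here n = 5:
k=0: 2 − 2cos(0) = 0.0; k=1: 2 − 2cos(π/5) = 0.382; k=2: 2 − 2cos(2π/5) = 1.382; k=3: 2 − 2cos(3π/5) = 2.618; k=4: 2 − 2cos(4π/5) = 3.618.
Laplacian eigenvalues: [0.0, 0.382, 1.382, 2.618, 3.618]. Largest eigenvalue (spectral radius) = 3.618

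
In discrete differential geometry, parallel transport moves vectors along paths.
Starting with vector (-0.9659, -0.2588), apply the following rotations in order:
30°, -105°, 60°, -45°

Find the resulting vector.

Total rotation: 30° + (-105°) + 60° + (-45°) = -60°. Final vector: (-0.7071, 0.7071)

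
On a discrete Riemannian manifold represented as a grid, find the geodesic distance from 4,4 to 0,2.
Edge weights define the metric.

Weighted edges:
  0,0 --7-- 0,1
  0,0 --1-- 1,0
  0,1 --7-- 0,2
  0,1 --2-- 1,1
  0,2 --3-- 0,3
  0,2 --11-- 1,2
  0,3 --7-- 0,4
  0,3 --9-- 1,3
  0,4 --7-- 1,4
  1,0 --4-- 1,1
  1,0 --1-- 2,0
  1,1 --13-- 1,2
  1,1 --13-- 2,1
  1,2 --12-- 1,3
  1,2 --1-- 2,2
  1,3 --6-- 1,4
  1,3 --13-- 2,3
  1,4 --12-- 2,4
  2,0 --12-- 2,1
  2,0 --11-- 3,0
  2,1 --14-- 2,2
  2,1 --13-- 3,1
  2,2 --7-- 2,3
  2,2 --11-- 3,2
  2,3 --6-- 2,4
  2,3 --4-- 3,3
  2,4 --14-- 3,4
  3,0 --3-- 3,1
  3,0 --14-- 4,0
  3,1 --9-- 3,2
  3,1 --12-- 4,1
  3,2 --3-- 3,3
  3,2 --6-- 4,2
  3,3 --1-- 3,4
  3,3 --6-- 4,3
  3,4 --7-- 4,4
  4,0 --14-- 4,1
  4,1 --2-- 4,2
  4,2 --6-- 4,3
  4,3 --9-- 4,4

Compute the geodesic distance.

Shortest path: 4,4 → 3,4 → 3,3 → 2,3 → 2,2 → 1,2 → 0,2, total weight = 31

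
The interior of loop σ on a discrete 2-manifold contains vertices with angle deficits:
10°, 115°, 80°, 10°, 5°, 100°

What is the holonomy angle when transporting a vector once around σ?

Holonomy = total enclosed curvature = 10° + 115° + 80° + 10° + 5° + 100° = 320°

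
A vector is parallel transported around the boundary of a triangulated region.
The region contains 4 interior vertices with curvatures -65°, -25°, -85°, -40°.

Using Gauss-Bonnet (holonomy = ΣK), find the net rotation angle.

Holonomy = total enclosed curvature = (-65°) + (-25°) + (-85°) + (-40°) = -215°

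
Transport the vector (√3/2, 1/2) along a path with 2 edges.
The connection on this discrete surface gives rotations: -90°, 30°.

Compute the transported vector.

Total rotation: (-90°) + 30° = -60°. Final vector: (0.8660, -0.5000)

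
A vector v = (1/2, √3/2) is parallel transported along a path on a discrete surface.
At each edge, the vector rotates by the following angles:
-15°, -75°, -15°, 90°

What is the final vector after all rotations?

Total rotation: (-15°) + (-75°) + (-15°) + 90° = -15°. Final vector: (0.7071, 0.7071)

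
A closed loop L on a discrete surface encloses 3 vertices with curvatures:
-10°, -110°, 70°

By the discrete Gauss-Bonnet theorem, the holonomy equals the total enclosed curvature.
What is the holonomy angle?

Holonomy = total enclosed curvature = (-10°) + (-110°) + 70° = -50°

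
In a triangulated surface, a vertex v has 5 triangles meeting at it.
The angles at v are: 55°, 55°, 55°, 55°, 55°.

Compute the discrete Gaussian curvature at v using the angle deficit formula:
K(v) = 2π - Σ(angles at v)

Sum of angles = 275°. K = 360° - 275° = 85°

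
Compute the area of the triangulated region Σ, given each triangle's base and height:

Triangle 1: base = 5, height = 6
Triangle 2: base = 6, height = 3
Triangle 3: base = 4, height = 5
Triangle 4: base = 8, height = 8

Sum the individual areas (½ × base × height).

(1/2)×5×6 + (1/2)×6×3 + (1/2)×4×5 + (1/2)×8×8 = 66.0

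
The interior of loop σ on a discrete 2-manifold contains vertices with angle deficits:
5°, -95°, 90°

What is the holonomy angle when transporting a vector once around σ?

Holonomy = total enclosed curvature = 5° + (-95°) + 90° = 0°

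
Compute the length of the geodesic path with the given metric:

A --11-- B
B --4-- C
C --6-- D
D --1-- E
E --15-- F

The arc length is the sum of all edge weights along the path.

Arc length = 11 + 4 + 6 + 1 + 15 = 37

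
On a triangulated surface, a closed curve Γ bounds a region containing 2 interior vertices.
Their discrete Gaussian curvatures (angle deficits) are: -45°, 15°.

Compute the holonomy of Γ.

Holonomy = total enclosed curvature = (-45°) + 15° = -30°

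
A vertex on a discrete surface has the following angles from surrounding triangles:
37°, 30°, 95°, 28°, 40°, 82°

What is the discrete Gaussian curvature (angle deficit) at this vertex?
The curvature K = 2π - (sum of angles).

Sum of angles = 312°. K = 360° - 312° = 48° = 4π/15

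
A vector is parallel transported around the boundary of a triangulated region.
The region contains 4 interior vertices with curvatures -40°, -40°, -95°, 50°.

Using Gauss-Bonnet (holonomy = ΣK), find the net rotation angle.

Holonomy = total enclosed curvature = (-40°) + (-40°) + (-95°) + 50° = -125°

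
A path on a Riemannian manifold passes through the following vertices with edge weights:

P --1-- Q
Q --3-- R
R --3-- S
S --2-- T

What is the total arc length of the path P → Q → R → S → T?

Arc length = 1 + 3 + 3 + 2 = 9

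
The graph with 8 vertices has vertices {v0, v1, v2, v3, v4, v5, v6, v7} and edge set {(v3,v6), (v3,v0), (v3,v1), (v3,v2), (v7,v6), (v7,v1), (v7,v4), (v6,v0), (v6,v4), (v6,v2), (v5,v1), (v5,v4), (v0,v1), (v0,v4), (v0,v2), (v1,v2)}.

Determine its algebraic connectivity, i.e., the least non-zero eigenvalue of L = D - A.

Degrees: deg(v0) = 5, deg(v1) = 5, deg(v2) = 4, deg(v3) = 4, deg(v4) = 4, deg(v5) = 2, deg(v6) = 5, deg(v7) = 3.
L = D − A with rows/columns ordered (v0, v1, v2, v3, v4, v5, v6, v7):
  [ 5, -1, -1, -1, -1,  0, -1,  0]
  [-1,  5, -1, -1,  0, -1,  0, -1]
  [-1, -1,  4, -1,  0,  0, -1,  0]
  [-1, -1, -1,  4,  0,  0, -1,  0]
  [-1,  0,  0,  0,  4, -1, -1, -1]
  [ 0, -1,  0,  0, -1,  2,  0,  0]
  [-1,  0, -1, -1, -1,  0,  5, -1]
  [ 0, -1,  0,  0, -1,  0, -1,  3]
Characteristic polynomial: det(λI − L) = λ(λ² − 8λ + 11)(λ² − 8λ + 14)(λ − 4)(λ − 5)(λ − 7).
Roots: λ = 0; (λ² − 8λ + 11) = 0 ⇒ λ = 4 ± √5 ≈ 1.7639, 6.2361; (λ² − 8λ + 14) = 0 ⇒ λ = 4 ± √2 ≈ 2.5858, 5.4142; (λ − 4) = 0 ⇒ λ = 4; (λ − 5) = 0 ⇒ λ = 5; (λ − 7) = 0 ⇒ λ = 7.
(Check: the roots sum (with multiplicity) to 32, matching trace L = Σdeg = 2·16 = 32.)
Laplacian eigenvalues: [0.0, 1.7639, 2.5858, 4.0, 5.0, 5.4142, 6.2361, 7.0]. Algebraic connectivity (smallest non-zero eigenvalue) = 1.7639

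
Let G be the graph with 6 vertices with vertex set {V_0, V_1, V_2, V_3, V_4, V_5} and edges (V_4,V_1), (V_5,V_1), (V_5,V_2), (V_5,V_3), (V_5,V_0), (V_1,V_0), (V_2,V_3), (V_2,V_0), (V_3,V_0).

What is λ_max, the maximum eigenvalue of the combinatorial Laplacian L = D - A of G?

Degrees: deg(V_0) = 4, deg(V_1) = 3, deg(V_2) = 3, deg(V_3) = 3, deg(V_4) = 1, deg(V_5) = 4.
L = D − A with rows/columns ordered (V_0, V_1, V_2, V_3, V_4, V_5):
  [ 4, -1, -1, -1,  0, -1]
  [-1,  3,  0,  0, -1, -1]
  [-1,  0,  3, -1,  0, -1]
  [-1,  0, -1,  3,  0, -1]
  [ 0, -1,  0,  0,  1,  0]
  [-1, -1, -1, -1,  0,  4]
Characteristic polynomial: det(λI − L) = λ(λ² − 6λ + 4)(λ − 3)(λ − 4)(λ − 5).
Roots: λ = 0; (λ² − 6λ + 4) = 0 ⇒ λ = 3 ± √5 ≈ 0.7639, 5.2361; (λ − 3) = 0 ⇒ λ = 3; (λ − 4) = 0 ⇒ λ = 4; (λ − 5) = 0 ⇒ λ = 5.
(Check: the roots sum (with multiplicity) to 18, matching trace L = Σdeg = 2·9 = 18.)
Laplacian eigenvalues: [0.0, 0.7639, 3.0, 4.0, 5.0, 5.2361]. Largest eigenvalue (spectral radius) = 5.2361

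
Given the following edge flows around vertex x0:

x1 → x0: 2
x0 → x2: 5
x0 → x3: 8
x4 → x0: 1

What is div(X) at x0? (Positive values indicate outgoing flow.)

Divergence = sum of outgoing flows = (-2) + 5 + 8 + (-1) = 10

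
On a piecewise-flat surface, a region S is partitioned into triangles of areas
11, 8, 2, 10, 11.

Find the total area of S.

11 + 8 + 2 + 10 + 11 = 42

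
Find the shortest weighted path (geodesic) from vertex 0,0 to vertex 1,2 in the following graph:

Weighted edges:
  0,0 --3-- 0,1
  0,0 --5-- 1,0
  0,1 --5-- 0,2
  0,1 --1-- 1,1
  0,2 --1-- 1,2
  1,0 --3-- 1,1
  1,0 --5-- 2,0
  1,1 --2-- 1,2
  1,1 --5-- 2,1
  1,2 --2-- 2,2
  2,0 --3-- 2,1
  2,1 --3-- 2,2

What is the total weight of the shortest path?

Shortest path: 0,0 → 0,1 → 1,1 → 1,2, total weight = 6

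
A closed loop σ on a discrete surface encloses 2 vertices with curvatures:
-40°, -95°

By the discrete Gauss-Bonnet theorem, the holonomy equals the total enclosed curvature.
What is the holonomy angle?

Holonomy = total enclosed curvature = (-40°) + (-95°) = -135°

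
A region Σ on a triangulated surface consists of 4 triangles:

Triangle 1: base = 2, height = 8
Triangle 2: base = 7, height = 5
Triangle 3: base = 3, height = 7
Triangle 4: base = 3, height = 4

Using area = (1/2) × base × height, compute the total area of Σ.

(1/2)×2×8 + (1/2)×7×5 + (1/2)×3×7 + (1/2)×3×4 = 42.0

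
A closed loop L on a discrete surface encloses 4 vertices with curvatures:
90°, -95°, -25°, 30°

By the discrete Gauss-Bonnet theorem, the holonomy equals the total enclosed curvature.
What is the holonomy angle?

Holonomy = total enclosed curvature = 90° + (-95°) + (-25°) + 30° = 0°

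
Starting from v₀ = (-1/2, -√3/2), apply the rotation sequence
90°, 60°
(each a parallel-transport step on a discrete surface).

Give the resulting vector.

Total rotation: 90° + 60° = 150°. Final vector: (0.8660, 0.5000)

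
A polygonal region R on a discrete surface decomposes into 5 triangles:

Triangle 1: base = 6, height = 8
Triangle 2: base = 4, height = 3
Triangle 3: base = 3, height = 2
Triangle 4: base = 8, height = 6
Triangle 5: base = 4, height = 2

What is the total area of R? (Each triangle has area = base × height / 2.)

(1/2)×6×8 + (1/2)×4×3 + (1/2)×3×2 + (1/2)×8×6 + (1/2)×4×2 = 61.0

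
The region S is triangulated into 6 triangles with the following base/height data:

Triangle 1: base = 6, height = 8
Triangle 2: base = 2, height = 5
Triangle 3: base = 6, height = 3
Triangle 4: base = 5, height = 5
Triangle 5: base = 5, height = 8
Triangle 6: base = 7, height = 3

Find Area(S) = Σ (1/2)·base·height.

(1/2)×6×8 + (1/2)×2×5 + (1/2)×6×3 + (1/2)×5×5 + (1/2)×5×8 + (1/2)×7×3 = 81.0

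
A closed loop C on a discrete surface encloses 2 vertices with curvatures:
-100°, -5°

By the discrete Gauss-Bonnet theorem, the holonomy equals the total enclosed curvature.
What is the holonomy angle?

Holonomy = total enclosed curvature = (-100°) + (-5°) = -105°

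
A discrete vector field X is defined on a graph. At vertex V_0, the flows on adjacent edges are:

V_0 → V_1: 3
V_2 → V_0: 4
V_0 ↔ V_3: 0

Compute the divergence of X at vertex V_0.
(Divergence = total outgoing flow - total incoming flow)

Divergence = sum of outgoing flows = 3 + (-4) + 0 = -1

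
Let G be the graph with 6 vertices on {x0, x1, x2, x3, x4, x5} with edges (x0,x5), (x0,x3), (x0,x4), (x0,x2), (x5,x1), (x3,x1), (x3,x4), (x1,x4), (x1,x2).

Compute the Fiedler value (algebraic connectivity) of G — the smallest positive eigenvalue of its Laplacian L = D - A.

Degrees: deg(x0) = 4, deg(x1) = 4, deg(x2) = 2, deg(x3) = 3, deg(x4) = 3, deg(x5) = 2.
L = D − A with rows/columns ordered (x0, x1, x2, x3, x4, x5):
  [ 4,  0, -1, -1, -1, -1]
  [ 0,  4, -1, -1, -1, -1]
  [-1, -1,  2,  0,  0,  0]
  [-1, -1,  0,  3, -1,  0]
  [-1, -1,  0, -1,  3,  0]
  [-1, -1,  0,  0,  0,  2]
Characteristic polynomial: det(λI − L) = λ(λ − 2)²(λ − 4)²(λ − 6).
Roots: λ = 0; (λ − 2) = 0 ⇒ λ = 2 (multiplicity 2); (λ − 4) = 0 ⇒ λ = 4 (multiplicity 2); (λ − 6) = 0 ⇒ λ = 6.
(Check: the roots sum (with multiplicity) to 18, matching trace L = Σdeg = 2·9 = 18.)
Laplacian eigenvalues: [0.0, 2.0, 2.0, 4.0, 4.0, 6.0]. Algebraic connectivity (smallest non-zero eigenvalue) = 2.0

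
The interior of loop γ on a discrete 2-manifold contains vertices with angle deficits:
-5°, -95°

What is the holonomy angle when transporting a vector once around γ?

Holonomy = total enclosed curvature = (-5°) + (-95°) = -100°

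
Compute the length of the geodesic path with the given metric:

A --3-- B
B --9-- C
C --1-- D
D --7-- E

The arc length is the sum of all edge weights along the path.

Arc length = 3 + 9 + 1 + 7 = 20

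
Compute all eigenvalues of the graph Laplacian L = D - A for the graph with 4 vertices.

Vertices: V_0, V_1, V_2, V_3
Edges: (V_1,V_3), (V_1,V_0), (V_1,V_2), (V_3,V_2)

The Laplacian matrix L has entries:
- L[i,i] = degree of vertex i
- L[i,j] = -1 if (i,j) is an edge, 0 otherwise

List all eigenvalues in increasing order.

Degrees: deg(V_0) = 1, deg(V_1) = 3, deg(V_2) = 2, deg(V_3) = 2.
L = D − A with rows/columns ordered (V_0, V_1, V_2, V_3):
  [ 1, -1,  0,  0]
  [-1,  3, -1, -1]
  [ 0, -1,  2, -1]
  [ 0, -1, -1,  2]
Characteristic polynomial: det(λI − L) = λ(λ − 1)(λ − 3)(λ − 4).
Roots: λ = 0; (λ − 1) = 0 ⇒ λ = 1; (λ − 3) = 0 ⇒ λ = 3; (λ − 4) = 0 ⇒ λ = 4.
(Check: the roots sum (with multiplicity) to 8, matching trace L = Σdeg = 2·4 = 8.)
Laplacian eigenvalues (increasing order): [0.0, 1.0, 3.0, 4.0]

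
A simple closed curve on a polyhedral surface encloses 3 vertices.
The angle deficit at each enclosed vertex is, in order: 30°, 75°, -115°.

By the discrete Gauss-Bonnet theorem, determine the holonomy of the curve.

Holonomy = total enclosed curvature = 30° + 75° + (-115°) = -10°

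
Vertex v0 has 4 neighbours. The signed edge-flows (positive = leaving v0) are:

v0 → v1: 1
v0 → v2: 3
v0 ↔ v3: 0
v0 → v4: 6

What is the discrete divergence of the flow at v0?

Divergence = sum of outgoing flows = 1 + 3 + 0 + 6 = 10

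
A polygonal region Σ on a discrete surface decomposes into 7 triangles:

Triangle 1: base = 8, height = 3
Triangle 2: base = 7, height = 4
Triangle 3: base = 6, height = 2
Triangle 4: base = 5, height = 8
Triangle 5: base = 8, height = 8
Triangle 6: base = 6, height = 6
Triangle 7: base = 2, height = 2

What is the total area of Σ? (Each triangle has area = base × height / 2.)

(1/2)×8×3 + (1/2)×7×4 + (1/2)×6×2 + (1/2)×5×8 + (1/2)×8×8 + (1/2)×6×6 + (1/2)×2×2 = 104.0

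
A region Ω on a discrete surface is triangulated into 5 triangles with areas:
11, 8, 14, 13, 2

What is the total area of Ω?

11 + 8 + 14 + 13 + 2 = 48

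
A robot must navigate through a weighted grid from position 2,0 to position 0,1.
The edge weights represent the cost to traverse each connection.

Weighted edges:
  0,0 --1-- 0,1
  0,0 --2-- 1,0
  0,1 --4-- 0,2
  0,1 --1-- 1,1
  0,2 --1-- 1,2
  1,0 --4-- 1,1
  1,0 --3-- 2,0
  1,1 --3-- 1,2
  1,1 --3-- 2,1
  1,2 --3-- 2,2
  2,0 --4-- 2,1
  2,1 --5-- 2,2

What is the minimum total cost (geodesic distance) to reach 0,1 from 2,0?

Shortest path: 2,0 → 1,0 → 0,0 → 0,1, total weight = 6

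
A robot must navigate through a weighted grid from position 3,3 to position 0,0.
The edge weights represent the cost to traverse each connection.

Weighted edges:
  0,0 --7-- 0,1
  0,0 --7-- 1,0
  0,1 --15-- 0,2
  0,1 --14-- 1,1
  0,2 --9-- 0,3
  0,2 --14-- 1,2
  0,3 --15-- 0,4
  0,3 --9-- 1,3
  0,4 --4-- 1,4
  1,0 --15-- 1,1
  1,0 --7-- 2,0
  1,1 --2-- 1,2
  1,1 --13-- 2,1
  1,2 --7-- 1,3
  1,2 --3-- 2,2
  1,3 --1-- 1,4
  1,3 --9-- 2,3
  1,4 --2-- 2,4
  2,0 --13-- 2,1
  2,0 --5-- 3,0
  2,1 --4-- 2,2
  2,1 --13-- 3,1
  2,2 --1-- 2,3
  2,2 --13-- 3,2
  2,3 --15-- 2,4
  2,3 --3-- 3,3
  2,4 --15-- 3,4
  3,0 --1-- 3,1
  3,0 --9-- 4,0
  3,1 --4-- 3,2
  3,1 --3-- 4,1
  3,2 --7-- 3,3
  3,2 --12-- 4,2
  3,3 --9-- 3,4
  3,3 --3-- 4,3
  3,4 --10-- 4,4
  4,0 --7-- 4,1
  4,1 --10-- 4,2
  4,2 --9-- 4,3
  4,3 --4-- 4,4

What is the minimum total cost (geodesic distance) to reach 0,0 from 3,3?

Shortest path: 3,3 → 2,3 → 2,2 → 1,2 → 1,1 → 0,1 → 0,0, total weight = 30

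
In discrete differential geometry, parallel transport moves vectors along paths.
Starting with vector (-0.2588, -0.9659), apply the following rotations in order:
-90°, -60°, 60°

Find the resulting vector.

Total rotation: (-90°) + (-60°) + 60° = -90°. Final vector: (-0.9659, 0.2588)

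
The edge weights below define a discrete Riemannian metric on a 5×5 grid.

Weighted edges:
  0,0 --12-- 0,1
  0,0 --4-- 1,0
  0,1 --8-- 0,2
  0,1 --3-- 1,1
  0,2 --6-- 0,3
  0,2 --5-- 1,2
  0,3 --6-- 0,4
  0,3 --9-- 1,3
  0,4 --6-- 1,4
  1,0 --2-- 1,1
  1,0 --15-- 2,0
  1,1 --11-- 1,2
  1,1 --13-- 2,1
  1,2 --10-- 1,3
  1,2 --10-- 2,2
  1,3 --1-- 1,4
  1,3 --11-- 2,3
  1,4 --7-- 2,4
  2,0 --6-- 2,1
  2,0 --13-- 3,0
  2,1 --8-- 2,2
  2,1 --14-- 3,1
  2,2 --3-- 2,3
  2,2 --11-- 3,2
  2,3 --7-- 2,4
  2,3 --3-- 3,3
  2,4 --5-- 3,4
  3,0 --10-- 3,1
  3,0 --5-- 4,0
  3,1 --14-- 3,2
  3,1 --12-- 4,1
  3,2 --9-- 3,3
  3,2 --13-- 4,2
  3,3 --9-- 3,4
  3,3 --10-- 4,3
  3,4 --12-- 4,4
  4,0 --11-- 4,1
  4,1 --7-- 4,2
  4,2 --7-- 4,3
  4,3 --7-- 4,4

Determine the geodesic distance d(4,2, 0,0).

Shortest path: 4,2 → 4,3 → 3,3 → 2,3 → 2,2 → 2,1 → 1,1 → 1,0 → 0,0, total weight = 50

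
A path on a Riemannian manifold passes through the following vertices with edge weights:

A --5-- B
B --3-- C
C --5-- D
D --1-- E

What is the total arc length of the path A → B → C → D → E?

Arc length = 5 + 3 + 5 + 1 = 14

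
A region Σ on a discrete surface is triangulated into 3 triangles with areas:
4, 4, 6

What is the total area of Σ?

4 + 4 + 6 = 14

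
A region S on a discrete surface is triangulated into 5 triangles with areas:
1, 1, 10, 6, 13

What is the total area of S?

1 + 1 + 10 + 6 + 13 = 31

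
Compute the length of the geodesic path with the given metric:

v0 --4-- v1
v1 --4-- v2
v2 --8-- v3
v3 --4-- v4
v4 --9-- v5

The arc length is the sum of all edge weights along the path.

Arc length = 4 + 4 + 8 + 4 + 9 = 29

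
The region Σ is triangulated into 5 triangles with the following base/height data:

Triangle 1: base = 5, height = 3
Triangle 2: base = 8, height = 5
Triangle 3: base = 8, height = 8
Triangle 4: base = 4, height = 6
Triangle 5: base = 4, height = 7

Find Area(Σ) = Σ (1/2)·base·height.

(1/2)×5×3 + (1/2)×8×5 + (1/2)×8×8 + (1/2)×4×6 + (1/2)×4×7 = 85.5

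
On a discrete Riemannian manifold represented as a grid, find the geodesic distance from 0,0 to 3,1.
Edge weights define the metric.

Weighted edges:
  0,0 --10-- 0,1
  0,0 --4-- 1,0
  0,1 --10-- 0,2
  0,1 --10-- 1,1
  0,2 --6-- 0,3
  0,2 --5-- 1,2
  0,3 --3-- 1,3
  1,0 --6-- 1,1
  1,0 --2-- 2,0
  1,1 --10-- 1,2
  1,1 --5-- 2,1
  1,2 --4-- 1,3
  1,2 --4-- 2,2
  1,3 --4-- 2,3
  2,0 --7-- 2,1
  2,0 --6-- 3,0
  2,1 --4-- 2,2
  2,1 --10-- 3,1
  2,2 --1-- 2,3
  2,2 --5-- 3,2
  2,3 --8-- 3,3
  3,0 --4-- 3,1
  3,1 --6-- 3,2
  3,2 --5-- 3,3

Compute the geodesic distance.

Shortest path: 0,0 → 1,0 → 2,0 → 3,0 → 3,1, total weight = 16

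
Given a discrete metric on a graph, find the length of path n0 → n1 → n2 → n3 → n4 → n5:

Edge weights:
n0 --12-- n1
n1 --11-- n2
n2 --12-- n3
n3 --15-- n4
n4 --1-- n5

Arc length = 12 + 11 + 12 + 15 + 1 = 51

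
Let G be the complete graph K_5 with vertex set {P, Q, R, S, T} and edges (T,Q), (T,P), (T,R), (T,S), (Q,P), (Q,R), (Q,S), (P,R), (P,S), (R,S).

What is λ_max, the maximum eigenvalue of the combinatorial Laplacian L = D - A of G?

For the complete graph K_n, L = nI − J (J = all-ones matrix). J has eigenvalues n (once, eigenvector 𝟙) and 0 (multiplicity n−1), so L has eigenvalues 0 (once) and n (multiplicity n−1). Here n = 5: eigenvalue 0 once and 5 with multiplicity 4.
Laplacian eigenvalues: [0.0, 5.0, 5.0, 5.0, 5.0]. Largest eigenvalue (spectral radius) = 5.0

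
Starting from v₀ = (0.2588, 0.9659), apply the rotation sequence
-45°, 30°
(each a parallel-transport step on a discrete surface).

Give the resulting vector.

Total rotation: (-45°) + 30° = -15°. Final vector: (0.5000, 0.8660)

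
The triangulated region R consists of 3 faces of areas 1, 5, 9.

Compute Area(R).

1 + 5 + 9 = 15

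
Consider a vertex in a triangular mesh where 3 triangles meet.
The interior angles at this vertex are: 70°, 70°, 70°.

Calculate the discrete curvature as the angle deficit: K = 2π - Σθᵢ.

Sum of angles = 210°. K = 360° - 210° = 150° = 5π/6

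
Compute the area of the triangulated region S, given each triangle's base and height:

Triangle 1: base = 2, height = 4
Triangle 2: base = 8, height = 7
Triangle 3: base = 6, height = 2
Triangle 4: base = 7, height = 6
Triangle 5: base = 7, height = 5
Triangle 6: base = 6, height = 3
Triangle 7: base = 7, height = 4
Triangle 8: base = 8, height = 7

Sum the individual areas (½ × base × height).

(1/2)×2×4 + (1/2)×8×7 + (1/2)×6×2 + (1/2)×7×6 + (1/2)×7×5 + (1/2)×6×3 + (1/2)×7×4 + (1/2)×8×7 = 127.5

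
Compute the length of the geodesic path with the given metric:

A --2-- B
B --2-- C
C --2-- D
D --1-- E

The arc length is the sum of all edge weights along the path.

Arc length = 2 + 2 + 2 + 1 = 7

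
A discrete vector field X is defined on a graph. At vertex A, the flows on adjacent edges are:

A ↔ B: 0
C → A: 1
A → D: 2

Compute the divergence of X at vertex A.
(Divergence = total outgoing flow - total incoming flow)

Divergence = sum of outgoing flows = 0 + (-1) + 2 = 1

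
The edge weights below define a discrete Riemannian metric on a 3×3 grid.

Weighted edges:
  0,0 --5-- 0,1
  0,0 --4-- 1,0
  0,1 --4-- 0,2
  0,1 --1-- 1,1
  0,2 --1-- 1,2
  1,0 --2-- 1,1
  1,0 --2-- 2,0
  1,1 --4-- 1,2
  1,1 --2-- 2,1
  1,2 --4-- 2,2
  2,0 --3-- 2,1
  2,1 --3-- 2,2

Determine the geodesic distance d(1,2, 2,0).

Shortest path: 1,2 → 1,1 → 1,0 → 2,0, total weight = 8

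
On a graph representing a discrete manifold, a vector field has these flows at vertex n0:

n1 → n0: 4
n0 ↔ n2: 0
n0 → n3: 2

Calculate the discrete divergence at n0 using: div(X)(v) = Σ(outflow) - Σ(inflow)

Divergence = sum of outgoing flows = (-4) + 0 + 2 = -2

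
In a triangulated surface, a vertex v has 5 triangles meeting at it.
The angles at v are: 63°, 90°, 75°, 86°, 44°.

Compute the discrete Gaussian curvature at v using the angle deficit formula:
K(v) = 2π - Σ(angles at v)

Sum of angles = 358°. K = 360° - 358° = 2° = π/90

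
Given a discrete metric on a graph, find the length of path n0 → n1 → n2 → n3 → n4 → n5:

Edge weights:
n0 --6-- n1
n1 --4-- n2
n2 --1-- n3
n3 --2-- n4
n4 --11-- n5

Arc length = 6 + 4 + 1 + 2 + 11 = 24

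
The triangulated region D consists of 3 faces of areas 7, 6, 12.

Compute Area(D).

7 + 6 + 12 = 25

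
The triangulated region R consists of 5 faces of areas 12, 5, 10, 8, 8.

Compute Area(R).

12 + 5 + 10 + 8 + 8 = 43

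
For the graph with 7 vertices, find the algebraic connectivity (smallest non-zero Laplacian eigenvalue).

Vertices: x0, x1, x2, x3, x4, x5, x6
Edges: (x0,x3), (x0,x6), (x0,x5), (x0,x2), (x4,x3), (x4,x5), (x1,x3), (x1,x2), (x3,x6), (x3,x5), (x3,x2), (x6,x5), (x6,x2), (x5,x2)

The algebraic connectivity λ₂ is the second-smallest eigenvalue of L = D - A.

Degrees: deg(x0) = 4, deg(x1) = 2, deg(x2) = 5, deg(x3) = 6, deg(x4) = 2, deg(x5) = 5, deg(x6) = 4.
L = D − A with rows/columns ordered (x0, x1, x2, x3, x4, x5, x6):
  [ 4,  0, -1, -1,  0, -1, -1]
  [ 0,  2, -1, -1,  0,  0,  0]
  [-1, -1,  5, -1,  0, -1, -1]
  [-1, -1, -1,  6, -1, -1, -1]
  [ 0,  0,  0, -1,  2, -1,  0]
  [-1,  0, -1, -1, -1,  5, -1]
  [-1,  0, -1, -1,  0, -1,  4]
Characteristic polynomial: det(λI − L) = λ(λ² − 8λ + 11)(λ² − 8λ + 13)(λ − 5)(λ − 7).
Roots: λ = 0; (λ² − 8λ + 11) = 0 ⇒ λ = 4 ± √5 ≈ 1.7639, 6.2361; (λ² − 8λ + 13) = 0 ⇒ λ = 4 ± √3 ≈ 2.2679, 5.7321; (λ − 5) = 0 ⇒ λ = 5; (λ − 7) = 0 ⇒ λ = 7.
(Check: the roots sum (with multiplicity) to 28, matching trace L = Σdeg = 2·14 = 28.)
Laplacian eigenvalues: [0.0, 1.7639, 2.2679, 5.0, 5.7321, 6.2361, 7.0]. Algebraic connectivity (smallest non-zero eigenvalue) = 1.7639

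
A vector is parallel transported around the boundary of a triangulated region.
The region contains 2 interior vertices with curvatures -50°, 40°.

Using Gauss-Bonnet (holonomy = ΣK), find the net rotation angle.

Holonomy = total enclosed curvature = (-50°) + 40° = -10°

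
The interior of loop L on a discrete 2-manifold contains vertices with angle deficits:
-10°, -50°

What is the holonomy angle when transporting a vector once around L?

Holonomy = total enclosed curvature = (-10°) + (-50°) = -60°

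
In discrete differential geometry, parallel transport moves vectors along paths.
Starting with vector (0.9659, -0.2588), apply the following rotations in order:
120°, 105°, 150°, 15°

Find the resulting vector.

Total rotation: 120° + 105° + 150° + 15° = 390° ≡ 30° (mod 360°). Final vector: (0.9659, 0.2588)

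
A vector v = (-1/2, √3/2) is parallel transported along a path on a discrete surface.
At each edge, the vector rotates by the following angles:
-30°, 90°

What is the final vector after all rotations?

Total rotation: (-30°) + 90° = 60°. Final vector: (-1, 0)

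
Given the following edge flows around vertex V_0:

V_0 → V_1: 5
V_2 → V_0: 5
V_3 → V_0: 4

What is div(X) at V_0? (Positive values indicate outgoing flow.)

Divergence = sum of outgoing flows = 5 + (-5) + (-4) = -4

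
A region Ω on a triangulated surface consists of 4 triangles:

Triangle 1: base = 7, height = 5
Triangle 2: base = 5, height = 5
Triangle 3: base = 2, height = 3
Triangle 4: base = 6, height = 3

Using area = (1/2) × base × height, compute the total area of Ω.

(1/2)×7×5 + (1/2)×5×5 + (1/2)×2×3 + (1/2)×6×3 = 42.0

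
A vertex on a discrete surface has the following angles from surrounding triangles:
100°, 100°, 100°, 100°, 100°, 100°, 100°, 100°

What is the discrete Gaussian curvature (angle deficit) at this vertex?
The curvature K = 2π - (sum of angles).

Sum of angles = 800°. K = 360° - 800° = -440° = -22π/9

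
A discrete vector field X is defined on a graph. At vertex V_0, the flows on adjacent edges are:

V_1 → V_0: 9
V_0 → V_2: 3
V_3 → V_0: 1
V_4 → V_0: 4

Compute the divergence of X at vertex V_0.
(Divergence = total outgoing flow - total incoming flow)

Divergence = sum of outgoing flows = (-9) + 3 + (-1) + (-4) = -11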